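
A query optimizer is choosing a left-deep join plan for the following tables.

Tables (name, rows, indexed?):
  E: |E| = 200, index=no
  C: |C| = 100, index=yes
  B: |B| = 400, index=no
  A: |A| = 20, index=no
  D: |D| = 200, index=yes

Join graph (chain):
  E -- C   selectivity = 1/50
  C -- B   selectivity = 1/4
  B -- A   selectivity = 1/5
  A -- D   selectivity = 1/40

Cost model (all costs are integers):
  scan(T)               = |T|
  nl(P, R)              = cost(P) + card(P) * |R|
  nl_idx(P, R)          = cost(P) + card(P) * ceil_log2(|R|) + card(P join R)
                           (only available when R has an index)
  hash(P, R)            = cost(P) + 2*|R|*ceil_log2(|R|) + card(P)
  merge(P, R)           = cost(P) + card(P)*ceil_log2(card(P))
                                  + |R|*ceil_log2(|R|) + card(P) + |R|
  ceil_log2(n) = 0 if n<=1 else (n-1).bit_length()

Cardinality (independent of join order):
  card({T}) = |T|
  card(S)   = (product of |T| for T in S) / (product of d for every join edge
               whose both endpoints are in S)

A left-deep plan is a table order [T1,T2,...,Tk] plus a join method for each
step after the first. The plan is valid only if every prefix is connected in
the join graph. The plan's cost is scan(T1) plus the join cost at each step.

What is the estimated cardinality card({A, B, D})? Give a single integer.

Tables in S: A(20), B(400), D(200)
Edges inside S: B-A(d=5), A-D(d=40)
numerator = 20 * 400 * 200 = 1600000
denominator = 5 * 40 = 200
card(S) = 1600000 / 200 = 8000

8000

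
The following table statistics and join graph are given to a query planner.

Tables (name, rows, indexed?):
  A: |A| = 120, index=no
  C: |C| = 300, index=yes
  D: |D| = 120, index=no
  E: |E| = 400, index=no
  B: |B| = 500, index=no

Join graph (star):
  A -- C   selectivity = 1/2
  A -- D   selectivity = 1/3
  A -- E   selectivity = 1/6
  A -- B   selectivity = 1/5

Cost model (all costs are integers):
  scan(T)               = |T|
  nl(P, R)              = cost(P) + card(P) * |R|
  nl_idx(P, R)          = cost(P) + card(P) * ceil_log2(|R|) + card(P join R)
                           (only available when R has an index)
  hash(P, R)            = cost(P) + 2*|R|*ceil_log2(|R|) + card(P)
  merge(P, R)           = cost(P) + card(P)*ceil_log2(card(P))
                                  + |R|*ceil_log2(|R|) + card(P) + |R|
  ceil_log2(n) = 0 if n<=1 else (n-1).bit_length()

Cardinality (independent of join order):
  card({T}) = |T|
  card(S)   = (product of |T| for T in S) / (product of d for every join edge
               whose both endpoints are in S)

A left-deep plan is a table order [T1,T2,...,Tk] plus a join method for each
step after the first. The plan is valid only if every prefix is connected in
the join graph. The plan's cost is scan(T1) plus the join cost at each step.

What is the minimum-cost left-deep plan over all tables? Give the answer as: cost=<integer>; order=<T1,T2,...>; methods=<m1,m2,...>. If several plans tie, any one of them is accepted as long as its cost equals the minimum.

cost=32346560; order=E,A,D,B,C; methods=hash,hash,hash,hash

Selinger DP (subsets sized 1..n):
  {A}: scan cost=120, card=120
  {C}: scan cost=300, card=300
  {D}: scan cost=120, card=120
  {E}: scan cost=400, card=400
  {B}: scan cost=500, card=500
  {AC}: card=18000; try (A,hash)→2280, (C,merge)→4080, (A,merge)→4260, (C,hash)→5640, (C,nl_idx)→19200, (C,nl)→36120 …(+1); best=2280 via (A,hash)
  {AD}: card=4800; try (D,hash)→1920, (A,hash)→1920, (D,merge)→2040, (A,merge)→2040, (D,nl)→14520, (A,nl)→14520; best=1920 via (D,hash)
  {AE}: card=8000; try (A,hash)→2480, (E,merge)→5080, (A,merge)→5360, (E,hash)→7440, (E,nl)→48120, (A,nl)→48400; best=2480 via (A,hash)
  {AB}: card=12000; try (A,hash)→2680, (B,merge)→6080, (A,merge)→6460, (B,hash)→9240, (B,nl)→60120, (A,nl)→60500; best=2680 via (A,hash)
  {ACD}: card=720000; try (C,hash)→12120, (D,hash)→21960, (C,merge)→72120, (D,merge)→291240, (C,nl_idx)→765120, (C,nl)→1441920 …(+1); best=12120 via (C,hash)
  {ACE}: card=1200000; try (C,hash)→15880, (E,hash)→27480, (C,merge)→117480, (E,merge)→294280, (C,nl_idx)→1274480, (C,nl)→2402480 …(+1); best=15880 via (C,hash)
  {ABC}: card=1800000; try (C,hash)→20080, (B,hash)→29280, (C,merge)→185680, (B,merge)→295280, (C,nl_idx)→1910680, (C,nl)→3602680 …(+1); best=20080 via (C,hash)
  {ADE}: card=320000; try (D,hash)→12160, (E,hash)→13920, (E,merge)→73120, (D,merge)→115440, (D,nl)→962480, (E,nl)→1921920; best=12160 via (D,hash)
  {ABD}: card=480000; try (B,hash)→15720, (D,hash)→16360, (B,merge)→74120, (D,merge)→183640, (D,nl)→1442680, (B,nl)→2401920; best=15720 via (B,hash)
  {ABE}: card=800000; try (B,hash)→19480, (E,hash)→21880, (B,merge)→119480, (E,merge)→186680, (B,nl)→4002480, (E,nl)→4802680; best=19480 via (B,hash)
  {ACDE}: card=48000000; try (C,hash)→337560, (E,hash)→739320, (D,hash)→1217560, (C,merge)→6415160, (E,merge)→15136120, (D,merge)→26416840 …(+4); best=337560 via (C,hash)
  {ABCD}: card=72000000; try (C,hash)→501120, (B,hash)→741120, (D,hash)→1821760, (C,merge)→9618720, (B,merge)→15137120, (D,merge)→39621040 …(+4); best=501120 via (C,hash)
  {ABCE}: card=120000000; try (C,hash)→824880, (B,hash)→1224880, (E,hash)→1827280, (C,merge)→16822480, (B,merge)→26420880, (E,merge)→39624080 …(+4); best=824880 via (C,hash)
  {ABDE}: card=32000000; try (B,hash)→341160, (E,hash)→502920, (D,hash)→821160, (B,merge)→6417160, (E,merge)→9619720, (D,merge)→16820440 …(+3); best=341160 via (B,hash)
  {ABCDE}: card=4800000000; try (C,hash)→32346560, (B,hash)→48346560, (E,hash)→72508320, (D,hash)→120826560, (C,merge)→832344160, (B,merge)→1296342560 …(+7); best=32346560 via (C,hash)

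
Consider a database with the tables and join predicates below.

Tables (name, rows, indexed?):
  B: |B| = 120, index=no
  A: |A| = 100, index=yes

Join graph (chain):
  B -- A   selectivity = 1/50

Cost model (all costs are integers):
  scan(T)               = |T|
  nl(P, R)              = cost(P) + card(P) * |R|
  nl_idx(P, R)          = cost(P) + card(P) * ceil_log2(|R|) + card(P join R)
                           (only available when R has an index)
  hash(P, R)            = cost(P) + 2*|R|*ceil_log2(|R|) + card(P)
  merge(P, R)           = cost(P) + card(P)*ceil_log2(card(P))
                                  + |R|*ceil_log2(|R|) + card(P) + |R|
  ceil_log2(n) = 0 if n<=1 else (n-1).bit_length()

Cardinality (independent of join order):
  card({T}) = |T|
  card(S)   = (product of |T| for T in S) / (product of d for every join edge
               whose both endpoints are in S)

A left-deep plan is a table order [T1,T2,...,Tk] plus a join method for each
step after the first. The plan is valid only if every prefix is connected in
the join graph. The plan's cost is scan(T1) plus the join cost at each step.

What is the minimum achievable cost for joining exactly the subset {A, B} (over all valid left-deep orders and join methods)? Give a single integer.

1200

Selinger DP over subsets of {A,B}:
  {B}: scan cost=120, card=120
  {A}: scan cost=100, card=100
  {AB}: card=240; try (A,nl_idx)→1200, (A,hash)→1640, (B,merge)→1860, (B,hash)→1880, (A,merge)→1880, (B,nl)→12100 …(+1); best=1200 via (A,nl_idx)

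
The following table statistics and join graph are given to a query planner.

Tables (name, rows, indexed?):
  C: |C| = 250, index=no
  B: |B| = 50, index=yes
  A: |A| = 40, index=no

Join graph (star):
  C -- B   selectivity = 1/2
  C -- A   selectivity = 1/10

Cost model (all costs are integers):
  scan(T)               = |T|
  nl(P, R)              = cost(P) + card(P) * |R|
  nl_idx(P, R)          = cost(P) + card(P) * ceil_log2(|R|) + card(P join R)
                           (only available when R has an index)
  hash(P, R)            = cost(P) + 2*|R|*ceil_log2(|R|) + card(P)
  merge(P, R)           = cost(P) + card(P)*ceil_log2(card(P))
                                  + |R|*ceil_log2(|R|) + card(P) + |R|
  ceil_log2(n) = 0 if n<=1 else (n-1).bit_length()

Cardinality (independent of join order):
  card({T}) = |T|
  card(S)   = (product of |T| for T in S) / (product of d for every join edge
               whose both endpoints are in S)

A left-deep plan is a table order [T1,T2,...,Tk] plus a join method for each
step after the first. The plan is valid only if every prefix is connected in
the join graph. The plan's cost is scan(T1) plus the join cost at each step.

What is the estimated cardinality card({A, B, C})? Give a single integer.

Tables in S: A(40), B(50), C(250)
Edges inside S: C-B(d=2), C-A(d=10)
numerator = 40 * 50 * 250 = 500000
denominator = 2 * 10 = 20
card(S) = 500000 / 20 = 25000

25000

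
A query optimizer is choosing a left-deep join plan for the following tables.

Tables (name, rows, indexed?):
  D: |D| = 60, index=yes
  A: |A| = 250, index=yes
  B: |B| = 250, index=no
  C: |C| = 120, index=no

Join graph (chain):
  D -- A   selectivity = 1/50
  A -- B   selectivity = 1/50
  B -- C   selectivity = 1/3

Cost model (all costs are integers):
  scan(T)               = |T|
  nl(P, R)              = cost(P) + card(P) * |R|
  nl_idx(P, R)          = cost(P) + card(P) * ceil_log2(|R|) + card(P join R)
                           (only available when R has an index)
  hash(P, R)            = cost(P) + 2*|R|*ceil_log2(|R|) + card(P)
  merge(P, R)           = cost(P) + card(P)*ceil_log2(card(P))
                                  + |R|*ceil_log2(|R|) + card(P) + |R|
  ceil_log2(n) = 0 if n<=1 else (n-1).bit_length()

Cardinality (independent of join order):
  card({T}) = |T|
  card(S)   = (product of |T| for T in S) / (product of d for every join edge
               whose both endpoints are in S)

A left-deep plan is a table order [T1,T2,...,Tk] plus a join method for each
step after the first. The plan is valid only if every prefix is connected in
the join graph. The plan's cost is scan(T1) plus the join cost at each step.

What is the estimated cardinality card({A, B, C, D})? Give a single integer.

Tables in S: A(250), B(250), C(120), D(60)
Edges inside S: D-A(d=50), A-B(d=50), B-C(d=3)
numerator = 250 * 250 * 120 * 60 = 450000000
denominator = 50 * 50 * 3 = 7500
card(S) = 450000000 / 7500 = 60000

60000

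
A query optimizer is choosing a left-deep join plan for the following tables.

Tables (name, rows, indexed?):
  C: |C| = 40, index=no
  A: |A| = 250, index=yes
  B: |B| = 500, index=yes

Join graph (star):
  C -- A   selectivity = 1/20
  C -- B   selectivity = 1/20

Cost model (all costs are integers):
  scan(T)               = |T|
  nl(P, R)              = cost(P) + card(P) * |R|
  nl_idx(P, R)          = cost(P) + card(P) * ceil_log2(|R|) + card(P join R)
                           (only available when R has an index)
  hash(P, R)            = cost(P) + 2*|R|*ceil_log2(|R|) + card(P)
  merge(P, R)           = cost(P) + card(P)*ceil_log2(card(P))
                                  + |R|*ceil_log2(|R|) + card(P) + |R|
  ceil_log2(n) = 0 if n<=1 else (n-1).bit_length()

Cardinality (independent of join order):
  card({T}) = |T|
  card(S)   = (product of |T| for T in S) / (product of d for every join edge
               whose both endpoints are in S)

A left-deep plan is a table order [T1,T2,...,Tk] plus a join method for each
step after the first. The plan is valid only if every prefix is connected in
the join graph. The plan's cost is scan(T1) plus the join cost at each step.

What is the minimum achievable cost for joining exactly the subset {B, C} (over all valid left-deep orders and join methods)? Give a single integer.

1400

Selinger DP over subsets of {B,C}:
  {C}: scan cost=40, card=40
  {B}: scan cost=500, card=500
  {BC}: card=1000; try (B,nl_idx)→1400, (C,hash)→1480, (B,merge)→5320, (C,merge)→5780, (B,hash)→9080, (B,nl)→20040 …(+1); best=1400 via (B,nl_idx)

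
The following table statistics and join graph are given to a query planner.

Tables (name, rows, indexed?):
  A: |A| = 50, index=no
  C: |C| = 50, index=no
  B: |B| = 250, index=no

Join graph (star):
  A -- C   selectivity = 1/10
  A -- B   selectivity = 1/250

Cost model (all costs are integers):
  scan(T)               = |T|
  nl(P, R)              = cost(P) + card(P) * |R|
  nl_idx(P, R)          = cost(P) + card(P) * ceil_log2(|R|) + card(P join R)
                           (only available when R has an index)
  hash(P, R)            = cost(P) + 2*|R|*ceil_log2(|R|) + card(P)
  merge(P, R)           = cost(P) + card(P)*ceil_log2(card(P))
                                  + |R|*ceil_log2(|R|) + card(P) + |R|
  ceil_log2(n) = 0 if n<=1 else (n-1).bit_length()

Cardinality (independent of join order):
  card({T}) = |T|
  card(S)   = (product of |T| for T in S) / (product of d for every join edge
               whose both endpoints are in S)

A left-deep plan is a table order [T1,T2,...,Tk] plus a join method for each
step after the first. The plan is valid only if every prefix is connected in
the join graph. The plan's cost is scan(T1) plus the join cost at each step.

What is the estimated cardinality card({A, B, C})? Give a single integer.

250

Tables in S: A(50), B(250), C(50)
Edges inside S: A-C(d=10), A-B(d=250)
numerator = 50 * 250 * 50 = 625000
denominator = 10 * 250 = 2500
card(S) = 625000 / 2500 = 250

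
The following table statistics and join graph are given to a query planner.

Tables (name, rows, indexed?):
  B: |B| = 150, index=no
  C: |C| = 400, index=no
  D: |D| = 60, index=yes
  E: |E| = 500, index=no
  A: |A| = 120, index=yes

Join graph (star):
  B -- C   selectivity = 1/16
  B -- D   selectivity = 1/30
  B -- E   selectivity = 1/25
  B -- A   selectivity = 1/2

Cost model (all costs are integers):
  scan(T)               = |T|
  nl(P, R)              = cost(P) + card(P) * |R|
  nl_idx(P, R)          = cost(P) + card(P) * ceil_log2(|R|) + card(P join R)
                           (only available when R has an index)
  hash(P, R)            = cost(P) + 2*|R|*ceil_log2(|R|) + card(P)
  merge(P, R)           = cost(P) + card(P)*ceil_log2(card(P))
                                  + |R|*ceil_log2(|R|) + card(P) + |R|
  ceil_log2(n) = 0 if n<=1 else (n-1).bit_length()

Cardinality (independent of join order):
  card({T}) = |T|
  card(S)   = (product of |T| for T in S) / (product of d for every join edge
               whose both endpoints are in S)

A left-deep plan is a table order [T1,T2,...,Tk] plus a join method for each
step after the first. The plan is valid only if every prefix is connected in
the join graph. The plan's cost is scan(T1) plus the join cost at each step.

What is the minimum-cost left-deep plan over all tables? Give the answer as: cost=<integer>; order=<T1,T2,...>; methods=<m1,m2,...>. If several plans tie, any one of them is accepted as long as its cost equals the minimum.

cost=172000; order=E,B,D,C,A; methods=hash,hash,hash,hash

Selinger DP (subsets sized 1..n):
  {B}: scan cost=150, card=150
  {C}: scan cost=400, card=400
  {D}: scan cost=60, card=60
  {E}: scan cost=500, card=500
  {A}: scan cost=120, card=120
  {BC}: card=3750; try (B,hash)→3200, (C,merge)→5500, (B,merge)→5750, (C,hash)→7500, (C,nl)→60150, (B,nl)→60400; best=3200 via (B,hash)
  {BD}: card=300; try (D,hash)→1020, (D,nl_idx)→1350, (B,merge)→1830, (D,merge)→1920, (B,hash)→2520, (B,nl)→9060 …(+1); best=1020 via (D,hash)
  {BE}: card=3000; try (B,hash)→3400, (E,merge)→6500, (B,merge)→6850, (E,hash)→9300, (E,nl)→75150, (B,nl)→75500; best=3400 via (B,hash)
  {AB}: card=9000; try (A,hash)→1980, (B,merge)→2430, (A,merge)→2460, (B,hash)→2640, (A,nl_idx)→10200, (B,nl)→18120 …(+1); best=1980 via (A,hash)
  {BCD}: card=7500; try (D,hash)→7670, (C,merge)→8020, (C,hash)→8520, (D,nl_idx)→33200, (D,merge)→52370, (C,nl)→121020 …(+1); best=7670 via (D,hash)
  {BCE}: card=75000; try (C,hash)→13600, (E,hash)→15950, (C,merge)→46400, (E,merge)→56950, (C,nl)→1203400, (E,nl)→1878200; best=13600 via (C,hash)
  {ABC}: card=225000; try (A,hash)→8630, (C,hash)→18180, (A,merge)→52910, (C,merge)→140980, (A,nl_idx)→254450, (A,nl)→453200 …(+1); best=8630 via (A,hash)
  {BDE}: card=6000; try (D,hash)→7120, (E,merge)→9020, (E,hash)→10320, (D,nl_idx)→27400, (D,merge)→42820, (E,nl)→151020 …(+1); best=7120 via (D,hash)
  {ABD}: card=18000; try (A,hash)→3000, (A,merge)→4980, (D,hash)→11700, (A,nl_idx)→21120, (A,nl)→37020, (D,nl_idx)→73980 …(+2); best=3000 via (A,hash)
  {ABE}: card=180000; try (A,hash)→8080, (E,hash)→19980, (A,merge)→43360, (E,merge)→141980, (A,nl_idx)→204400, (A,nl)→363400 …(+1); best=8080 via (A,hash)
  {BCDE}: card=150000; try (C,hash)→20320, (E,hash)→24170, (D,hash)→89320, (C,merge)→95120, (E,merge)→117670, (D,nl_idx)→613600 …(+4); best=20320 via (C,hash)
  {ABCD}: card=450000; try (A,hash)→16850, (C,hash)→28200, (A,merge)→113630, (D,hash)→234350, (C,merge)→295000, (A,nl_idx)→510170 …(+5); best=16850 via (A,hash)
  {ABCE}: card=4500000; try (A,hash)→90280, (C,hash)→195280, (E,hash)→242630, (A,merge)→1364560, (C,merge)→3432080, (E,merge)→4288630 …(+4); best=90280 via (A,hash)
  {ABDE}: card=360000; try (A,hash)→14800, (E,hash)→30000, (A,merge)→92080, (D,hash)→188800, (E,merge)→296000, (A,nl_idx)→409120 …(+5); best=14800 via (A,hash)
  {ABCDE}: card=9000000; try (A,hash)→172000, (C,hash)→382000, (E,hash)→475850, (A,merge)→2871280, (D,hash)→4591000, (C,merge)→7218800 …(+8); best=172000 via (A,hash)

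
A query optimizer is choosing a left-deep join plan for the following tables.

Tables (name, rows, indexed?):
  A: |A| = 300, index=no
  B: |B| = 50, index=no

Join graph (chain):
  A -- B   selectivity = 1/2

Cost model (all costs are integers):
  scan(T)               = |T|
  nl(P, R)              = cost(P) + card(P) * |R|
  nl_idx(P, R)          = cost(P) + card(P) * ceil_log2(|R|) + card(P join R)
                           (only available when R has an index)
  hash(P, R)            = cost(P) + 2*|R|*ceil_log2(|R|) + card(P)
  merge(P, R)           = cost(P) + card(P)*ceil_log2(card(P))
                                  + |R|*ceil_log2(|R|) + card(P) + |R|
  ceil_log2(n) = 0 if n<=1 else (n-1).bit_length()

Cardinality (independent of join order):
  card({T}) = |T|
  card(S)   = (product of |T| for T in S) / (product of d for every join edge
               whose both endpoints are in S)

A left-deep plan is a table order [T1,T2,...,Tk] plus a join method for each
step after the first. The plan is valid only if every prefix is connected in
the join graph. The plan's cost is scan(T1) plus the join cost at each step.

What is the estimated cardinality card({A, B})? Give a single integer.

7500

Tables in S: A(300), B(50)
Edges inside S: A-B(d=2)
numerator = 300 * 50 = 15000
denominator = 2 = 2
card(S) = 15000 / 2 = 7500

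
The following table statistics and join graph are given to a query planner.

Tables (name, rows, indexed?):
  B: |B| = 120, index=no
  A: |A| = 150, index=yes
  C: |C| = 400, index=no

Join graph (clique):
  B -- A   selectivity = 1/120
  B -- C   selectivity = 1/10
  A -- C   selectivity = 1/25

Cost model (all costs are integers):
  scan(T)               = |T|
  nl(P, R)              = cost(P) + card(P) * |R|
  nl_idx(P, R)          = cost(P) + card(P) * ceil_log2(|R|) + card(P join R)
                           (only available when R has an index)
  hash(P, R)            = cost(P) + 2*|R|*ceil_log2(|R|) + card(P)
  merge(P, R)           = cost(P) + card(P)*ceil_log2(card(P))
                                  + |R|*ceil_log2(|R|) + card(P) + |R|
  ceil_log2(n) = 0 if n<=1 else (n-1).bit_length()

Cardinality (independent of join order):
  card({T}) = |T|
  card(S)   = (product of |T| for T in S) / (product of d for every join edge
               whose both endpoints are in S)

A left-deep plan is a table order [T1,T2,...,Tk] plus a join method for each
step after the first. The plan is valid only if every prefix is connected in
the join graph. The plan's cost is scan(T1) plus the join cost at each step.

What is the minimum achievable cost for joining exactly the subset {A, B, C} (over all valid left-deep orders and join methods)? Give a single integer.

Selinger DP over subsets of {A,B,C}:
  {B}: scan cost=120, card=120
  {A}: scan cost=150, card=150
  {C}: scan cost=400, card=400
  {AB}: card=150; try (A,nl_idx)→1230, (B,hash)→1980, (A,merge)→2430, (B,merge)→2460, (A,hash)→2640, (A,nl)→18120 …(+1); best=1230 via (A,nl_idx)
  {BC}: card=4800; try (B,hash)→2480, (C,merge)→5080, (B,merge)→5360, (C,hash)→7440, (C,nl)→48120, (B,nl)→48400; best=2480 via (B,hash)
  {AC}: card=2400; try (A,hash)→3200, (C,merge)→5500, (A,merge)→5750, (A,nl_idx)→6000, (C,hash)→7500, (C,nl)→60150 …(+1); best=3200 via (A,hash)
  {ABC}: card=240; try (C,merge)→6580, (B,hash)→7280, (C,hash)→8580, (A,hash)→9680, (B,merge)→35360, (A,nl_idx)→41120 …(+4); best=6580 via (C,merge)

6580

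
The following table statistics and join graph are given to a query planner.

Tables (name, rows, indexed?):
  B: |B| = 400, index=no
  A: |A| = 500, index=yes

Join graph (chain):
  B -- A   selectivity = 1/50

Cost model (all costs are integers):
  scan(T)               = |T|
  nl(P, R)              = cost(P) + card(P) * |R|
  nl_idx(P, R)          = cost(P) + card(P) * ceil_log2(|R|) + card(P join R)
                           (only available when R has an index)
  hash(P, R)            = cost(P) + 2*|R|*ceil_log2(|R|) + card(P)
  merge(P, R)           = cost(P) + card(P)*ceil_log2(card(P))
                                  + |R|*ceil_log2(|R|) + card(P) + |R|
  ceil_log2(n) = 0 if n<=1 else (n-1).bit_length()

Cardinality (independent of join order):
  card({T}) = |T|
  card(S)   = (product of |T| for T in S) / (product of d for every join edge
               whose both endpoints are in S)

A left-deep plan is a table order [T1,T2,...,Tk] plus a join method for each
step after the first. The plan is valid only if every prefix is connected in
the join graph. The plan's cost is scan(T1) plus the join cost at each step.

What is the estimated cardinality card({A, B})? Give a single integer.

4000

Tables in S: A(500), B(400)
Edges inside S: B-A(d=50)
numerator = 500 * 400 = 200000
denominator = 50 = 50
card(S) = 200000 / 50 = 4000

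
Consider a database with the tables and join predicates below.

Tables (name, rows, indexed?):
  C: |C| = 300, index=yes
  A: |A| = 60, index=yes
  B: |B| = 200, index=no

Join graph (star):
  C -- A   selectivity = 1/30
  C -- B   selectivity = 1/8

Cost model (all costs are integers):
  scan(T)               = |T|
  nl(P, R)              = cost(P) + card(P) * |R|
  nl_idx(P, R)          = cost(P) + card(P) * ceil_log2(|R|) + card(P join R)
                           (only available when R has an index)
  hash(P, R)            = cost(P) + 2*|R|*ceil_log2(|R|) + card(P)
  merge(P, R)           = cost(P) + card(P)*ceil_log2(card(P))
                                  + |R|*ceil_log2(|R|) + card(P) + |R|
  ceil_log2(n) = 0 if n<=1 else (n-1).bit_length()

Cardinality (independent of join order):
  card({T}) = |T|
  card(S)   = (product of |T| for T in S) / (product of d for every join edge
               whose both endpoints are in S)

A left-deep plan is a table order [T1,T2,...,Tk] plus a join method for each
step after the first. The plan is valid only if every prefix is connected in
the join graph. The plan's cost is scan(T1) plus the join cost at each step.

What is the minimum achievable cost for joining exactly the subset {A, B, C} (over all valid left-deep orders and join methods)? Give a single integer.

Selinger DP over subsets of {A,B,C}:
  {C}: scan cost=300, card=300
  {A}: scan cost=60, card=60
  {B}: scan cost=200, card=200
  {AC}: card=600; try (C,nl_idx)→1200, (A,hash)→1320, (A,nl_idx)→2700, (C,merge)→3480, (A,merge)→3720, (C,hash)→5520 …(+2); best=1200 via (C,nl_idx)
  {BC}: card=7500; try (B,hash)→3800, (C,merge)→5000, (B,merge)→5100, (C,hash)→5800, (C,nl_idx)→9500, (C,nl)→60200 …(+1); best=3800 via (B,hash)
  {ABC}: card=15000; try (B,hash)→5000, (B,merge)→9600, (A,hash)→12020, (A,nl_idx)→63800, (A,merge)→109220, (B,nl)→121200 …(+1); best=5000 via (B,hash)

5000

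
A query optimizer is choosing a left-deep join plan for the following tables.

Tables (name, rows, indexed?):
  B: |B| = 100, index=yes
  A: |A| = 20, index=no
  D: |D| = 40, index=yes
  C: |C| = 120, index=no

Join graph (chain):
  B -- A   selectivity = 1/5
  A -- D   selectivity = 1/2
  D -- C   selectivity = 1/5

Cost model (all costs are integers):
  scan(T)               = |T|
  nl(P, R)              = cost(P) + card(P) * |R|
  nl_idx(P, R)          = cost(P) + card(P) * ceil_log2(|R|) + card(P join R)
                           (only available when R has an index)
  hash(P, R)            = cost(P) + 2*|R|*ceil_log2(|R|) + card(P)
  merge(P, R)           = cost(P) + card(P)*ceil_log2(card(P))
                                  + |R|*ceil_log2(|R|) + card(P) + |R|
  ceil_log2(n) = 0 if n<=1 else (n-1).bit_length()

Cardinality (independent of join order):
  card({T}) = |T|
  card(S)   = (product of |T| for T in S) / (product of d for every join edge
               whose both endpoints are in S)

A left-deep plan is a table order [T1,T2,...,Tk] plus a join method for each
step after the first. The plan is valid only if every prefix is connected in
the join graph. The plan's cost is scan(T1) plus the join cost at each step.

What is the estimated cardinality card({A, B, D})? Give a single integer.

Tables in S: A(20), B(100), D(40)
Edges inside S: B-A(d=5), A-D(d=2)
numerator = 20 * 100 * 40 = 80000
denominator = 5 * 2 = 10
card(S) = 80000 / 10 = 8000

8000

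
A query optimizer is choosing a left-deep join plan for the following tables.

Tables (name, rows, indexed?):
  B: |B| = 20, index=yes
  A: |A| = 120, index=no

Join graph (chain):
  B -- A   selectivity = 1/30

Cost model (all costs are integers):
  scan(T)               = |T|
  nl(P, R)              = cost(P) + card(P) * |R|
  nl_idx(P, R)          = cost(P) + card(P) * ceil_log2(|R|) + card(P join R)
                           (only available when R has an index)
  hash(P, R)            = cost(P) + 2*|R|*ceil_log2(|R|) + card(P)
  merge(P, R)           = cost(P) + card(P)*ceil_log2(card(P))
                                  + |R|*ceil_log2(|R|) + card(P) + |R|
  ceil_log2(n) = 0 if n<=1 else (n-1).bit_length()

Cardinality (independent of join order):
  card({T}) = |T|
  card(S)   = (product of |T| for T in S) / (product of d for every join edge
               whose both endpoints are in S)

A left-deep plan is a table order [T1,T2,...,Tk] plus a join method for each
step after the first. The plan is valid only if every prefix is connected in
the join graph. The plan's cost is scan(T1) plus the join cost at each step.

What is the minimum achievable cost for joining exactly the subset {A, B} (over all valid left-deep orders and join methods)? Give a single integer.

440

Selinger DP over subsets of {A,B}:
  {B}: scan cost=20, card=20
  {A}: scan cost=120, card=120
  {AB}: card=80; try (B,hash)→440, (B,nl_idx)→800, (A,merge)→1100, (B,merge)→1200, (A,hash)→1720, (A,nl)→2420 …(+1); best=440 via (B,hash)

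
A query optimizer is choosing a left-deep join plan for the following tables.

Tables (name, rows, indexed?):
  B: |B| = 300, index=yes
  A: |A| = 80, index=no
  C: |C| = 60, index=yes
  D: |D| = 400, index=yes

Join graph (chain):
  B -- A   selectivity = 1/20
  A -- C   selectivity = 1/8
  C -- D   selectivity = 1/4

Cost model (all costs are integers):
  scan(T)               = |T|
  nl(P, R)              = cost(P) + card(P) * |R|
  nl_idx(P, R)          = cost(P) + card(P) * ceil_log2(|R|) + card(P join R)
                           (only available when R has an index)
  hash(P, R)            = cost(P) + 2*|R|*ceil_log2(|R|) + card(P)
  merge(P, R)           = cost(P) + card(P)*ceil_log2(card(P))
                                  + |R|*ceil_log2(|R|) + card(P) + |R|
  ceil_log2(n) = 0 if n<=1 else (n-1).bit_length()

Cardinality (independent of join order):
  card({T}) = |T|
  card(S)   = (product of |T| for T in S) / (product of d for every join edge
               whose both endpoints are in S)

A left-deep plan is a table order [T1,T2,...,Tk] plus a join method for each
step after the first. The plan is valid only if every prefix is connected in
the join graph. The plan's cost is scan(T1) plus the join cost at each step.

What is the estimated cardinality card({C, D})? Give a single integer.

Tables in S: C(60), D(400)
Edges inside S: C-D(d=4)
numerator = 60 * 400 = 24000
denominator = 4 = 4
card(S) = 24000 / 4 = 6000

6000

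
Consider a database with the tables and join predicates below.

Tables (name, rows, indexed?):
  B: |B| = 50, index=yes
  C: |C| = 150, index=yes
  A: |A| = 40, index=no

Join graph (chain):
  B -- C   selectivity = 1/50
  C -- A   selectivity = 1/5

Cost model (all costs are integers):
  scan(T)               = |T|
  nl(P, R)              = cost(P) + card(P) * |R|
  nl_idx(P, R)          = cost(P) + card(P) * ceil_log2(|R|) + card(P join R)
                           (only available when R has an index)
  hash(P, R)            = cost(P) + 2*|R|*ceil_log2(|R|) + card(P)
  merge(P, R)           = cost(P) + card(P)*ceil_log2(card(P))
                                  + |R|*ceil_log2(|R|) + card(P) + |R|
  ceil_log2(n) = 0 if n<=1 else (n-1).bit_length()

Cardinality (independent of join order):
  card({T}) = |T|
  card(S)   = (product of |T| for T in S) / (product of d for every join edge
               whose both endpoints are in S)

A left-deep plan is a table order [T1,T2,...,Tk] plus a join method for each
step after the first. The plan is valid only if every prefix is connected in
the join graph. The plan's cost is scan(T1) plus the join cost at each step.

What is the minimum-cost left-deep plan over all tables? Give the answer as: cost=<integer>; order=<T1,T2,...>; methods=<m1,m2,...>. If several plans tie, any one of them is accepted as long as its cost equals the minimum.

cost=1230; order=B,C,A; methods=nl_idx,hash

Selinger DP (subsets sized 1..n):
  {B}: scan cost=50, card=50
  {C}: scan cost=150, card=150
  {A}: scan cost=40, card=40
  {BC}: card=150; try (C,nl_idx)→600, (B,hash)→900, (B,nl_idx)→1200, (C,merge)→1750, (B,merge)→1850, (C,hash)→2500 …(+2); best=600 via (C,nl_idx)
  {AC}: card=1200; try (A,hash)→780, (C,nl_idx)→1560, (C,merge)→1670, (A,merge)→1780, (C,hash)→2480, (C,nl)→6040 …(+1); best=780 via (A,hash)
  {ABC}: card=1200; try (A,hash)→1230, (A,merge)→2230, (B,hash)→2580, (A,nl)→6600, (B,nl_idx)→9180, (B,merge)→15530 …(+1); best=1230 via (A,hash)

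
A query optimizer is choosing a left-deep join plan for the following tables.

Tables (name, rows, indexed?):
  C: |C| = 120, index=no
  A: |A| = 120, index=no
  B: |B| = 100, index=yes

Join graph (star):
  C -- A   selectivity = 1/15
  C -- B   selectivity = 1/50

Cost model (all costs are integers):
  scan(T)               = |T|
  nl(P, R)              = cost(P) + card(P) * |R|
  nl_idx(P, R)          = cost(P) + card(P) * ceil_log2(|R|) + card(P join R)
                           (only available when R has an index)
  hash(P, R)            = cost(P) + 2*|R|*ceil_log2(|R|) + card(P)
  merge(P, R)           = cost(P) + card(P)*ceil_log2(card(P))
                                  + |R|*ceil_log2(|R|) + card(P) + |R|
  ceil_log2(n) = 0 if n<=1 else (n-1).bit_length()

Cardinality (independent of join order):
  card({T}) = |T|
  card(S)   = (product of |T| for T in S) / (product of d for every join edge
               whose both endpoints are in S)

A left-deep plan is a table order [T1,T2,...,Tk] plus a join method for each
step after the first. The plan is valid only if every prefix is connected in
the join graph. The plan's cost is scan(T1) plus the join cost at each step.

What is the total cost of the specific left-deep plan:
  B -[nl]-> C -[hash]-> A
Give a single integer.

14020

step 1: scan B: cost=100, card=100
step 2: join C via nl
    card(P join C) = 100*120/(50) = 240
    cost = 100 + 100*120 = 12100
step 3: join A via hash
    card(P join A) = 240*120/(15) = 1920
    cost = 12100 + 2*120*7 + 240 = 14020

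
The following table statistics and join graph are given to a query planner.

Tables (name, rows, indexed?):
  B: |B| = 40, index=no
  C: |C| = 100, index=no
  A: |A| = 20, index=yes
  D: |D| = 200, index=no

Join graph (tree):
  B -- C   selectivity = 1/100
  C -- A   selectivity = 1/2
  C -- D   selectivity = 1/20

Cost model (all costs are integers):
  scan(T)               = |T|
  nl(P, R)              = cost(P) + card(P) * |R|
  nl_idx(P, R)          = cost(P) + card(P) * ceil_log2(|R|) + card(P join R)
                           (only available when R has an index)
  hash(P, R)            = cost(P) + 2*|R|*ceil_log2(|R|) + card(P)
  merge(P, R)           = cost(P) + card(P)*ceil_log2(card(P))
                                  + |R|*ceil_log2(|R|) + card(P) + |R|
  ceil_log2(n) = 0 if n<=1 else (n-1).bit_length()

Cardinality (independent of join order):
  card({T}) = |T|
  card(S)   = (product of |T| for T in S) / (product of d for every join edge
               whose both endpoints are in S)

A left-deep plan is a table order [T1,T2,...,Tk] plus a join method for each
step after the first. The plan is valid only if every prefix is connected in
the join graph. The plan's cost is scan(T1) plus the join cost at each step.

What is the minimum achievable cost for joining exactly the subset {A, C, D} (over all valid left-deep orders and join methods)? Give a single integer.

3000

Selinger DP over subsets of {A,C,D}:
  {C}: scan cost=100, card=100
  {A}: scan cost=20, card=20
  {D}: scan cost=200, card=200
  {AC}: card=1000; try (A,hash)→400, (C,merge)→940, (A,merge)→1020, (C,hash)→1440, (A,nl_idx)→1600, (C,nl)→2020 …(+1); best=400 via (A,hash)
  {CD}: card=1000; try (C,hash)→1800, (D,merge)→2700, (C,merge)→2800, (D,hash)→3400, (D,nl)→20100, (C,nl)→20200; best=1800 via (C,hash)
  {ACD}: card=10000; try (A,hash)→3000, (D,hash)→4600, (A,merge)→12920, (D,merge)→13200, (A,nl_idx)→16800, (A,nl)→21800 …(+1); best=3000 via (A,hash)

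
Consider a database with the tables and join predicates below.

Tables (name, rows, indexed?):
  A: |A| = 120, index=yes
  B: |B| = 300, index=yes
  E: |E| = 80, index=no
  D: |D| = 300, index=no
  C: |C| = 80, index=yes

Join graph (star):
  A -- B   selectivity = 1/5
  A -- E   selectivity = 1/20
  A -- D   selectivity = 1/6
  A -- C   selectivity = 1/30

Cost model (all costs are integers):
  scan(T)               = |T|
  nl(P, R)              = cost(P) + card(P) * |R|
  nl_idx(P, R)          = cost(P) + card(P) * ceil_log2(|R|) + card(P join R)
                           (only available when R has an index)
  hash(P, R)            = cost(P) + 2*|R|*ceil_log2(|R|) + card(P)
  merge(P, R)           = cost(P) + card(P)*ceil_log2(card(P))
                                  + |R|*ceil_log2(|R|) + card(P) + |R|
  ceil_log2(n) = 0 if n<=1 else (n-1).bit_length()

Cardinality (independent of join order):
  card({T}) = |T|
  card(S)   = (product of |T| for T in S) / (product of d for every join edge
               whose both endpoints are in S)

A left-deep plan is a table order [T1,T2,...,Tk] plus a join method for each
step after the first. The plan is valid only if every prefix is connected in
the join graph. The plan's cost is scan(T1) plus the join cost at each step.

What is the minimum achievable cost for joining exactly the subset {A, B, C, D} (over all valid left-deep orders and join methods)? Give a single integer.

Selinger DP over subsets of {A,B,C,D}:
  {A}: scan cost=120, card=120
  {B}: scan cost=300, card=300
  {D}: scan cost=300, card=300
  {C}: scan cost=80, card=80
  {AB}: card=7200; try (A,hash)→2280, (B,merge)→4080, (A,merge)→4260, (B,hash)→5640, (B,nl_idx)→8400, (A,nl_idx)→9600 …(+2); best=2280 via (A,hash)
  {AD}: card=6000; try (A,hash)→2280, (D,merge)→4080, (A,merge)→4260, (D,hash)→5640, (A,nl_idx)→8400, (D,nl)→36120 …(+1); best=2280 via (A,hash)
  {AC}: card=320; try (A,nl_idx)→960, (C,nl_idx)→1280, (C,hash)→1360, (A,merge)→1680, (C,merge)→1720, (A,hash)→1840 …(+2); best=960 via (A,nl_idx)
  {ABD}: card=360000; try (B,hash)→13680, (D,hash)→14880, (B,merge)→89280, (D,merge)→106080, (B,nl_idx)→416280, (B,nl)→1802280 …(+1); best=13680 via (B,hash)
  {ABC}: card=19200; try (B,hash)→6680, (B,merge)→7160, (C,hash)→10600, (B,nl_idx)→23040, (C,nl_idx)→71880, (B,nl)→96960 …(+2); best=6680 via (B,hash)
  {ACD}: card=16000; try (D,hash)→6680, (D,merge)→7160, (C,hash)→9400, (C,nl_idx)→60280, (C,merge)→86920, (D,nl)→96960 …(+1); best=6680 via (D,hash)
  {ABCD}: card=960000; try (B,hash)→28080, (D,hash)→31280, (B,merge)→249680, (D,merge)→316880, (C,hash)→374800, (B,nl_idx)→1110680 …(+5); best=28080 via (B,hash)

28080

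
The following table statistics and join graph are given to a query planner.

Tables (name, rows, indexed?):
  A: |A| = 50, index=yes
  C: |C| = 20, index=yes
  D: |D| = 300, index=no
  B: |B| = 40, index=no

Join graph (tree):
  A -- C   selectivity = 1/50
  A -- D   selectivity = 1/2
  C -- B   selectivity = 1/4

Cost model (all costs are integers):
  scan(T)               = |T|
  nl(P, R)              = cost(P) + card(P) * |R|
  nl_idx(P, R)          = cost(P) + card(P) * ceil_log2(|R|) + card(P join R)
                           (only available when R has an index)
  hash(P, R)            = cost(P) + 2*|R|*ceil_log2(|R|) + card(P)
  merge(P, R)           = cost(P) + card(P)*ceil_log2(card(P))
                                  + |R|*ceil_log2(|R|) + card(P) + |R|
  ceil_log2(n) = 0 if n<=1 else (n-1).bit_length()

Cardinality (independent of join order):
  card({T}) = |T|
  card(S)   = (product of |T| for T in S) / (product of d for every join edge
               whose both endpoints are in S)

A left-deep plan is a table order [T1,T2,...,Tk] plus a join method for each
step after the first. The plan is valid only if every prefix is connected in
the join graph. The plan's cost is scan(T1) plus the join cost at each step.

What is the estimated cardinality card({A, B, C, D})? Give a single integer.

30000

Tables in S: A(50), B(40), C(20), D(300)
Edges inside S: A-C(d=50), A-D(d=2), C-B(d=4)
numerator = 50 * 40 * 20 * 300 = 12000000
denominator = 50 * 2 * 4 = 400
card(S) = 12000000 / 400 = 30000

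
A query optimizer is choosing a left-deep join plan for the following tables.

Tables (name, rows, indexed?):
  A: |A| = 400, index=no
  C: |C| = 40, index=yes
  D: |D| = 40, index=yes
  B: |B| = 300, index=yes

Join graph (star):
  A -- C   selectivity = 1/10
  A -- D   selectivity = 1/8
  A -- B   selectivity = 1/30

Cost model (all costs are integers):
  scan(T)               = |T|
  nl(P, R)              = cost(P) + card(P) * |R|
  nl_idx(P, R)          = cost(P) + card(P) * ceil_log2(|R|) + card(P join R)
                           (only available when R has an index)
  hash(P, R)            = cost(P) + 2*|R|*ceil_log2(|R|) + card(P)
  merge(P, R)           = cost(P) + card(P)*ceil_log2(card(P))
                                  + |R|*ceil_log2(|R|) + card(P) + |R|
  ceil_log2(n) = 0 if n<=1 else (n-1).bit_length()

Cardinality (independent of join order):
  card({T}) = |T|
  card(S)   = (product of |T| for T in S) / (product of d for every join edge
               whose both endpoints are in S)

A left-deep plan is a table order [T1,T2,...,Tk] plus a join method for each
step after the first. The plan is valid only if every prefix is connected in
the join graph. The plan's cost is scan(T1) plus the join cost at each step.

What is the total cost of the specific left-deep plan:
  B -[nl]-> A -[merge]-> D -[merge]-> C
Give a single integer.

492860

step 1: scan B: cost=300, card=300
step 2: join A via nl
    card(P join A) = 300*400/(30) = 4000
    cost = 300 + 300*400 = 120300
step 3: join D via merge
    card(P join D) = 4000*40/(8) = 20000
    cost = 120300 + 4000*12 + 40*6 + 4000 + 40 = 172580
step 4: join C via merge
    card(P join C) = 20000*40/(10) = 80000
    cost = 172580 + 20000*15 + 40*6 + 20000 + 40 = 492860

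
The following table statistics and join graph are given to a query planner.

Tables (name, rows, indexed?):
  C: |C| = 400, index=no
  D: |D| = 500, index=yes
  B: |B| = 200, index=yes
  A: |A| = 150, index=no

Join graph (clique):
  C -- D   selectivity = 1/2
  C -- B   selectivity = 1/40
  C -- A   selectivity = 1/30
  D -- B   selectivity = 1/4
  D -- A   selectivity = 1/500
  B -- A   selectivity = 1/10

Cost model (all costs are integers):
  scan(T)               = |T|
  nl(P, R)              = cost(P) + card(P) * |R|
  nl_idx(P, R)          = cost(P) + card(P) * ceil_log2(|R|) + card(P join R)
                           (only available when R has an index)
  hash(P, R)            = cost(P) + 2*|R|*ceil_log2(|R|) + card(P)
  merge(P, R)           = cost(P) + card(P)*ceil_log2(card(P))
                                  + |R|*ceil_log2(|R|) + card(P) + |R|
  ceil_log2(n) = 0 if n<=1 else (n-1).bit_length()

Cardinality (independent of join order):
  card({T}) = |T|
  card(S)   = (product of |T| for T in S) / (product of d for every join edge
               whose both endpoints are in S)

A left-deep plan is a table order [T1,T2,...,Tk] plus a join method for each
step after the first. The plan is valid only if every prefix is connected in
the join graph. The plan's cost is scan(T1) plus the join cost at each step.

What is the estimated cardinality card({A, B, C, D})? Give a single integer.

Tables in S: A(150), B(200), C(400), D(500)
Edges inside S: C-D(d=2), C-B(d=40), C-A(d=30), D-B(d=4), D-A(d=500), B-A(d=10)
numerator = 150 * 200 * 400 * 500 = 6000000000
denominator = 2 * 40 * 30 * 4 * 500 * 10 = 48000000
card(S) = 6000000000 / 48000000 = 125

125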